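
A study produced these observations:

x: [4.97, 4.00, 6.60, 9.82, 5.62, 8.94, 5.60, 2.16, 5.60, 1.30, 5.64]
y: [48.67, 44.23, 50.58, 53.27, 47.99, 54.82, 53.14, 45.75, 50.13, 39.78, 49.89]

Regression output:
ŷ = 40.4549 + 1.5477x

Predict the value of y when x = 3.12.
ŷ = 45.2837

Plug x = 3.12 into the fitted line:

ŷ = 40.4549 + 1.5477 × 3.12
ŷ = 40.4549 + 4.8288
ŷ = 45.2837

This is a point prediction; actual observations scatter around it by roughly the residual standard deviation.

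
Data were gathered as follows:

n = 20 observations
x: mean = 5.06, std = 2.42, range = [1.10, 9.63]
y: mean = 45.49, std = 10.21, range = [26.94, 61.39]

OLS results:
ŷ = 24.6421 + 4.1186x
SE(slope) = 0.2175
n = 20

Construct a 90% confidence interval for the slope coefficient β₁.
The 90% CI for β₁ is (3.7414, 4.4958)

Confidence interval for the slope:

The 90% CI for β₁ is: β̂₁ ± t*(α/2, n-2) × SE(β̂₁)

Step 1: Find critical t-value
- Confidence level = 0.9
- Degrees of freedom = n - 2 = 20 - 2 = 18
- t*(α/2, 18) = 1.7341

Step 2: Calculate margin of error
Margin = 1.7341 × 0.2175 = 0.3772

Step 3: Construct interval
CI = 4.1186 ± 0.3772
CI = (3.7414, 4.4958)

Interpretation: We are 90% confident that the true slope β₁ lies between 3.7414 and 4.4958.
Both endpoints are positive, so the data support a genuinely positive slope at this confidence level.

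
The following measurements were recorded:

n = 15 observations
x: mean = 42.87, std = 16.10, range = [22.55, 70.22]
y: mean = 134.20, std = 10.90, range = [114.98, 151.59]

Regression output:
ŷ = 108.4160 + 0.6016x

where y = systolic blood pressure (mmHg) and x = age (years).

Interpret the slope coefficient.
An increase of one year in age is associated with a 0.6016 mmHg increase in predicted blood pressure.

The slope β₁ = 0.6016 gives the rate at which the fitted blood pressure changes with age.

Interpretation:
- Age up by 1 year → predicted blood pressure increases by 0.6016 mmHg
- The effect is assumed constant over the observed range of x (linearity)

The intercept β₀ = 108.4160 is the predicted blood pressure when age = 0; since the smallest observed x is 22.55, this is an extrapolation and mainly anchors the line.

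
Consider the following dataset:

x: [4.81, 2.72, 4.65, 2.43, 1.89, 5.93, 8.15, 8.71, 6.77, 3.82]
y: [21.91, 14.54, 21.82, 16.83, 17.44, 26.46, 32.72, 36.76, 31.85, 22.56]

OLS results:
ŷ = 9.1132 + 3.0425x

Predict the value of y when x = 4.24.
ŷ = 22.0134

x = 4.24 lies inside the observed range [1.89, 8.71], so the fitted equation applies directly:

ŷ = 9.1132 + 3.0425 × 4.24
ŷ = 9.1132 + 12.9002
ŷ = 22.0134

This is a point prediction; actual observations scatter around it by roughly the residual standard deviation.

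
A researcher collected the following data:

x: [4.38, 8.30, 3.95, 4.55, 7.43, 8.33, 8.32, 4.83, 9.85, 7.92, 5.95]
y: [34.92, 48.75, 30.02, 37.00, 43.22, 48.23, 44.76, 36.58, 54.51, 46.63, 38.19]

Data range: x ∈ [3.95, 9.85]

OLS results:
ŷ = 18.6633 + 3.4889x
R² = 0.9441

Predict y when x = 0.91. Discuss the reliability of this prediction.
The equation gives ŷ = 21.8382; however x = 0.91 is 3.04 units below the observed range, so this extrapolated value should not be trusted.

Prediction calculation:
ŷ = 18.6633 + 3.4889 × 0.91
ŷ = 21.8382

Reliability:
- Data range: x ∈ [3.95, 9.85]
- Prediction point: x = 0.91 is 3.04 units below the observed range → this is EXTRAPOLATION, not interpolation

Why that matters here:
- The standard error of prediction grows with (x − x̄)², and x = 0.91 is far from x̄ = 6.71
- There are no observations near this x to validate the fitted line there

The R² = 0.9441 only validates the fit within [3.95, 9.85]; treat ŷ = 21.8382 with caution.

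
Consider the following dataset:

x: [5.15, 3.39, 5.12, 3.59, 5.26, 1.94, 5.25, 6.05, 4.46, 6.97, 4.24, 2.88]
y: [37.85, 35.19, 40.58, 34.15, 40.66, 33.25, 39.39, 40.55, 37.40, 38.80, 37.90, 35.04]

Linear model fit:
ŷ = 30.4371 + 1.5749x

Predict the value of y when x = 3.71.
ŷ = 36.2800

x = 3.71 lies inside the observed range [1.94, 6.97], so the fitted equation applies directly:

ŷ = 30.4371 + 1.5749 × 3.71
ŷ = 30.4371 + 5.8429
ŷ = 36.2800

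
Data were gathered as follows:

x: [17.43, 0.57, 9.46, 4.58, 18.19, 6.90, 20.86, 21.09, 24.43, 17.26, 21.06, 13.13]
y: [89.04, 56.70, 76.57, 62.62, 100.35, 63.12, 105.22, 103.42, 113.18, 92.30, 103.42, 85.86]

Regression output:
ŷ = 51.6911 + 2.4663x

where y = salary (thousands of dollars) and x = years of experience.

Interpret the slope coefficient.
On average, salary is about 2.4663 thousand dollars higher for every extra year of experience.

The slope β₁ = 2.4663 gives the rate at which the fitted salary changes with experience.

Interpretation:
- Experience up by 1 year → predicted salary increases by 2.4663 thousand dollars
- This is a linear approximation: the same per-unit change is assumed across the whole observed x range
- The slope describes association in these data, not necessarily a causal effect

The intercept β₀ = 51.6911 is the predicted salary when experience = 0; since the smallest observed x is 0.57, this is an extrapolation and mainly anchors the line.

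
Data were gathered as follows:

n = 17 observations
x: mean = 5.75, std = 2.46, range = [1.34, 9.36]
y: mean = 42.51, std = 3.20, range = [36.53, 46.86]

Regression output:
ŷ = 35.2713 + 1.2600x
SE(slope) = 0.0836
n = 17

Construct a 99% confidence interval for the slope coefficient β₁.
The 99% CI for β₁ is (1.0137, 1.5063)

Confidence interval for the slope:

The 99% CI for β₁ is: β̂₁ ± t*(α/2, n-2) × SE(β̂₁)

Step 1: Find critical t-value
- Confidence level = 0.99
- Degrees of freedom = n - 2 = 17 - 2 = 15
- t*(α/2, 15) = 2.9467

Step 2: Calculate margin of error
Margin = 2.9467 × 0.0836 = 0.2463

Step 3: Construct interval
CI = 1.2600 ± 0.2463
CI = (1.0137, 1.5063)

Interpretation: each one-unit increase in x is associated with a change in mean y of between 1.0137 and 1.5063, with 99% confidence.
The interval does not include 0, suggesting a significant linear relationship.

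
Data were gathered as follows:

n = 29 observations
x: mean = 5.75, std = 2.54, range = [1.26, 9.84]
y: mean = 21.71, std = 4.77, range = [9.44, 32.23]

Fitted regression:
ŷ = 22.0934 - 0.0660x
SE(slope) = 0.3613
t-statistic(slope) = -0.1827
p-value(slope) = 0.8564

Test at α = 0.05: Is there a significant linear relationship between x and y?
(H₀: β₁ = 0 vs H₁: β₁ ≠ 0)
p-value = 0.8564 ≥ α = 0.05, so we fail to reject H₀. The relationship is not significant.

Hypothesis test for the slope coefficient:

H₀: β₁ = 0 (no linear relationship)
H₁: β₁ ≠ 0 (linear relationship exists)

Test statistic: t = β̂₁ / SE(β̂₁) = -0.0660 / 0.3613 = -0.1827

With df = 27, the two-sided p-value for |t| = 0.1827 is 0.8564.

Decision rule: reject H₀ if p-value < α.
p-value = 0.8564 ≥ α = 0.05 → fail to reject H₀.

Conclusion: the linear association between x and y is not significant at the 5% level.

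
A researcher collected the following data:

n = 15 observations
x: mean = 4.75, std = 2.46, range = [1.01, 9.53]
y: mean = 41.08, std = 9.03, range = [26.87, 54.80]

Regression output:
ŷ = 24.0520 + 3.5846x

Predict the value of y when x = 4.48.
ŷ = 40.1110

x = 4.48 lies inside the observed range [1.01, 9.53], so the fitted equation applies directly:

ŷ = 24.0520 + 3.5846 × 4.48
ŷ = 24.0520 + 16.0590
ŷ = 40.1110

This is a point prediction; actual observations scatter around it by roughly the residual standard deviation.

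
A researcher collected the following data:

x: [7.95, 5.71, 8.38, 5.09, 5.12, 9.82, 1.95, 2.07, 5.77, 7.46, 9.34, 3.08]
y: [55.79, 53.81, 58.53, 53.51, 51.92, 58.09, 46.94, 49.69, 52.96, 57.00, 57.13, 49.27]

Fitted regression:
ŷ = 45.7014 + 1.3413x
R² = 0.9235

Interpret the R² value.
The model explains 92.35% of the variance in y (R² = 0.9235), leaving 7.65% unexplained; the fit is strong.

R² (coefficient of determination) measures the proportion of variance in y explained by the regression model.

Here R² = 0.9235:
- Explained: 92.35% of the variation in y
- Unexplained (residual): 100% − 92.35% = 7.65%
- Rule of thumb (below 0.3 weak; 0.3 to below 0.7 moderate; 0.7 and above strong) → strong

Equivalently, for simple linear regression R² = r², so |r| = √0.9235 ≈ 0.9610.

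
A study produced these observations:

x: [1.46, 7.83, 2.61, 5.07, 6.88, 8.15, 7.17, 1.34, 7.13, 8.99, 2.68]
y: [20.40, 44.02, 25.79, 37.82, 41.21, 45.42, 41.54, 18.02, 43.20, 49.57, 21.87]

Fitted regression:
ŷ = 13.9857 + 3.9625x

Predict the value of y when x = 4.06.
ŷ = 30.0735

x = 4.06 lies inside the observed range [1.34, 8.99], so the fitted equation applies directly:

ŷ = 13.9857 + 3.9625 × 4.06
ŷ = 13.9857 + 16.0878
ŷ = 30.0735

This is the fitted mean response at that x — an individual observation would come with a wider prediction interval.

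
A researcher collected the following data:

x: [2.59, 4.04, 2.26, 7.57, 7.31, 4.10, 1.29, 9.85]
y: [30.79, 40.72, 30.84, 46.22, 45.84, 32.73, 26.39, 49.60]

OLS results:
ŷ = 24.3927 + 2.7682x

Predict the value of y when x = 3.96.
ŷ = 35.3548

x = 3.96 lies inside the observed range [1.29, 9.85], so the fitted equation applies directly:

ŷ = 24.3927 + 2.7682 × 3.96
ŷ = 24.3927 + 10.9621
ŷ = 35.3548

This is the fitted mean response at that x — an individual observation would come with a wider prediction interval.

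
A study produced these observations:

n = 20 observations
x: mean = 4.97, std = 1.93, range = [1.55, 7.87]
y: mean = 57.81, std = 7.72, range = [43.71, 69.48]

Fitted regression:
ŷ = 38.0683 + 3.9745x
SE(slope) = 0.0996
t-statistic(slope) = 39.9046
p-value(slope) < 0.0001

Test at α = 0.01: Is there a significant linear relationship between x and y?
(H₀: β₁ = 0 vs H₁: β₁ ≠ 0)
Since p-value < 0.0001 < α = 0.01, reject H₀ — the slope is significantly different from 0.

Hypothesis test for the slope coefficient:

H₀: β₁ = 0 (no linear relationship)
H₁: β₁ ≠ 0 (linear relationship exists)

Test statistic: t = β̂₁ / SE(β̂₁) = 3.9745 / 0.0996 = 39.9046

p < 0.0001: how often a slope estimate this far from 0 (in SE units) would arise by chance if β₁ were truly 0.

Decision rule: reject H₀ if p-value < α.
p-value < 0.0001 < α = 0.01 → reject H₀.

There is sufficient evidence at the 1% significance level to conclude that a linear relationship exists between x and y.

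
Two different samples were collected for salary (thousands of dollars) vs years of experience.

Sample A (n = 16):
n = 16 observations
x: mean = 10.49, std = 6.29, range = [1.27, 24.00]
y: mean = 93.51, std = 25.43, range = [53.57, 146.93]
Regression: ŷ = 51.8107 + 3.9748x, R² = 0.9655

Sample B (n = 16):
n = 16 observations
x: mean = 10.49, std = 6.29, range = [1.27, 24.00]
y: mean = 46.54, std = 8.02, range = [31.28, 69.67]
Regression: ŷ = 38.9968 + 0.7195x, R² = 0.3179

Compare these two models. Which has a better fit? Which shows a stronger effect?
Model A has the better fit (R² = 0.9655 vs 0.3179). Model A shows the stronger effect (|β₁| = 3.9748 vs 0.7195).

Model Comparison:

Which explains more variance? (R²)
- Model A: R² = 0.9655 → 96.55% of variance in salary explained
- Model B: R² = 0.3179 → 31.79% of variance in salary explained
- 0.9655 > 0.3179 → Model A has the better fit

Effect size (slope magnitude):
- Model A: β₁ = 3.9748 → predicted salary rises 3.9748 thousand dollars per additional year of experience
- Model B: β₁ = 0.7195 → predicted salary rises 0.7195 thousand dollars per additional year of experience
- |3.9748| > |0.7195| → Model A shows the stronger marginal effect

Notes:
- R² measures how tightly points cluster around the line; β₁ measures how steep the line is — they answer different questions.
- The two samples could reflect different populations, time periods, or measurement quality.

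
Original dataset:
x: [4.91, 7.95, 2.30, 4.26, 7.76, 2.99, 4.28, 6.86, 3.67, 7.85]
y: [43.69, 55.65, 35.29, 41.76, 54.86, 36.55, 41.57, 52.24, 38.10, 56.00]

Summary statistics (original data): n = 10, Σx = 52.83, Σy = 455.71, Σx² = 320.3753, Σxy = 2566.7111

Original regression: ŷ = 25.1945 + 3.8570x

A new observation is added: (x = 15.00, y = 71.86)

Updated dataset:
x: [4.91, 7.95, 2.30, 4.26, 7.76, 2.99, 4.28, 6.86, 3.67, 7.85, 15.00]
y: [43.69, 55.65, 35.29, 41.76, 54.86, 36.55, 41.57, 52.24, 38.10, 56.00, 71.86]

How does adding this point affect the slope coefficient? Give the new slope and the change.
New slope β₁ = 3.0794 versus 3.8570 before: a change of -0.7776 (-20.2%).

x = 15.00 lies well outside the original x-range [2.30, 7.95] (x̄ ≈ 5.28), so this observation has high leverage and can move the slope substantially.

Step 1: Update the sums with the new point (n goes from 10 to 11)
Σx  = 52.83 + 15.00 = 67.83
Σy  = 455.71 + 71.86 = 527.57
Σx² = 320.3753 + 15.00² = 320.3753 + 225.0000 = 545.3753
Σxy = 2566.7111 + 15.00×71.86 = 2566.7111 + 1077.9000 = 3644.6111

Step 2: Recompute the slope with b₁ = (nΣxy − ΣxΣy) / (nΣx² − (Σx)²)
Numerator   = 11×3644.6111 − 67.83×527.57 = 40090.7221 − 35785.0731 = 4305.6490
Denominator = 11×545.3753 − 67.83² = 5999.1283 − 4600.9089 = 1398.2194
b₁(new) = 4305.6490 / 1398.2194 = 3.0794

(Same formula on the original sums: (10×2566.7111 − 52.83×455.71) / (10×320.3753 − 52.83²) = 1591.9517 / 412.7441 = 3.8570, matching the given fit.)

Step 3: Change in slope
Δβ₁ = 3.0794 − 3.8570 = -0.7776
Relative change = -0.7776 / 3.8570 × 100% = -20.2%
→ the slope decreases when the point is added.

Because the point sits below the extension of the original line at a high-leverage x, it tilts the fit down.
In practice: check such a point for data-entry or measurement error; examine leverage (hᵢ) and Cook's distance rather than deleting it automatically.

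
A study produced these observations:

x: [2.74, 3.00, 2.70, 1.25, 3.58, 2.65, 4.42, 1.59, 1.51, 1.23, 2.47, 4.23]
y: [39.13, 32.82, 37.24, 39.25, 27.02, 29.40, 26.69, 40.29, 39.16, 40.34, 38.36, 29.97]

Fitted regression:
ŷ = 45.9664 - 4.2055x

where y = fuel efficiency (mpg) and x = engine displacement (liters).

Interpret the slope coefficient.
On average, fuel efficiency is about 4.2055 mpg lower for every extra liter of engine displacement.

The slope β₁ = -4.2055 gives the rate at which the fitted fuel efficiency changes with engine displacement.

Interpretation:
- Engine displacement up by 1 liter → predicted fuel efficiency decreases by 4.2055 mpg
- This is a linear approximation: the same per-unit change is assumed across the whole observed x range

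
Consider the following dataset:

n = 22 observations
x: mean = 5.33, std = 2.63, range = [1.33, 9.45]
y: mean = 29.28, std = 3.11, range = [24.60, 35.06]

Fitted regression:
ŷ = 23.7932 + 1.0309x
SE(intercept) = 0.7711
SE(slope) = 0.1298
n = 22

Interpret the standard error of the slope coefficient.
SE(slope) = 0.1298 measures the uncertainty in the estimated slope. The coefficient is estimated precisely (SE/|β̂₁| = 12.6%).

What SE measures:
- The standard error quantifies the sampling variability of the coefficient estimate
- It is the estimated standard deviation of β̂₁ across hypothetical repeated samples of the same size
- Smaller SE → more precise estimate

Relative precision:
- SE / |β̂₁| = 0.1298 / 1.0309 = 12.6%
- Rule of thumb (under 20%: precise; 20% to under 50%: moderately precise; 50% or more: imprecise) → precise

Link to the t-test: t = β̂₁ / SE(β̂₁) = 1.0309 / 0.1298 = 7.9422, the statistic for H₀: β₁ = 0.

What drives SE(β̂₁): larger n (here n = 22) → smaller SE; more residual scatter → larger SE; wider spread of x values → smaller SE.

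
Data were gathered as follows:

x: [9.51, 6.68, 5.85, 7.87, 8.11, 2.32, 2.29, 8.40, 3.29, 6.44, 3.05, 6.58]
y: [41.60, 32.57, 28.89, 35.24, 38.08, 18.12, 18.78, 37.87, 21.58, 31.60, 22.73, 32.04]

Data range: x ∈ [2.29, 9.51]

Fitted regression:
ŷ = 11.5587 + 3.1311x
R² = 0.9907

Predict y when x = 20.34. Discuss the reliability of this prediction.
ŷ = 75.2453, but this is extrapolation (above the data range [2.29, 9.51]) and may be unreliable.

Prediction calculation:
ŷ = 11.5587 + 3.1311 × 20.34
ŷ = 75.2453

Reliability:
- Data range: x ∈ [2.29, 9.51]
- Prediction point: x = 20.34 is 10.83 units above the observed range → this is EXTRAPOLATION, not interpolation

Why that matters here:
- The standard error of prediction grows with (x − x̄)², and x = 20.34 is far from x̄ = 5.87
- R² describes fit only over the sampled x values; it says nothing about behaviour beyond them
- Real relationships often flatten, saturate, or turn nonlinear at extremes

A defensible statement: 'if the linear trend continued to x = 20.34, y would be about 75.2453' — the premise is untested.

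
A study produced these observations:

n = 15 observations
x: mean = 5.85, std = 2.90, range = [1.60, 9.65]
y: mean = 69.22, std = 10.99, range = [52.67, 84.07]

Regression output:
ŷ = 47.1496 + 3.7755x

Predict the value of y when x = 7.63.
ŷ = 75.9567

To predict y for x = 7.63, substitute into the regression equation:

ŷ = 47.1496 + 3.7755 × 7.63
ŷ = 47.1496 + 28.8071
ŷ = 75.9567

This is a point prediction; actual observations scatter around it by roughly the residual standard deviation.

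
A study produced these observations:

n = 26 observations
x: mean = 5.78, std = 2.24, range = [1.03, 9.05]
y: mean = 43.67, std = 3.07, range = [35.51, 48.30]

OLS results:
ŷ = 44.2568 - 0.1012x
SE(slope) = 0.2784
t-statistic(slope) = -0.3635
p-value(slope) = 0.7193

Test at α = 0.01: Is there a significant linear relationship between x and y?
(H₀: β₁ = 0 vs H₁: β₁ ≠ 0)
Since p-value = 0.7193 ≥ α = 0.01, fail to reject H₀ — the slope is not significantly different from 0.

Hypothesis test for the slope coefficient:

H₀: β₁ = 0 (no linear relationship)
H₁: β₁ ≠ 0 (linear relationship exists)

Test statistic: t = β̂₁ / SE(β̂₁) = -0.1012 / 0.2784 = -0.3635

With df = 24, the two-sided p-value for |t| = 0.3635 is 0.7193.

Decision rule: reject H₀ if p-value < α.
p-value = 0.7193 ≥ α = 0.01 → fail to reject H₀.

There is not sufficient evidence at the 1% significance level to conclude that a linear relationship exists between x and y.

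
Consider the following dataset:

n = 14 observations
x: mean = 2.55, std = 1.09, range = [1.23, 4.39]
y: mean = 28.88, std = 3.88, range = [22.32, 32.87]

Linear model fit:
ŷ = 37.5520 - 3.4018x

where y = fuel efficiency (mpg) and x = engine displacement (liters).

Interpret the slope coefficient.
For each additional liter of engine displacement, predicted fuel efficiency decreases by approximately 3.4018 mpg.

The slope β₁ = -3.4018 gives the rate at which the fitted fuel efficiency changes with engine displacement.

Interpretation:
- Engine displacement up by 1 liter → predicted fuel efficiency decreases by 3.4018 mpg
- The effect is assumed constant over the observed range of x (linearity)
- The slope describes association in these data, not necessarily a causal effect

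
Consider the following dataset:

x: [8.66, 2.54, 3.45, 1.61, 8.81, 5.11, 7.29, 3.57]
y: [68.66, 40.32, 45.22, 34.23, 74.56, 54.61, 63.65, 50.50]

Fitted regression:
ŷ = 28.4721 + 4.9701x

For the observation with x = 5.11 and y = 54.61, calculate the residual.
Residual = 0.7407

The residual is the difference between the actual value and the predicted value:

Residual = y - ŷ

Step 1: Calculate predicted value
ŷ = 28.4721 + 4.9701 × 5.11
ŷ = 53.8693

Step 2: Calculate residual
Residual = 54.61 - 53.8693
Residual = 0.7407

Sign check: y > ŷ, so the point is above the line and the fit underestimates here.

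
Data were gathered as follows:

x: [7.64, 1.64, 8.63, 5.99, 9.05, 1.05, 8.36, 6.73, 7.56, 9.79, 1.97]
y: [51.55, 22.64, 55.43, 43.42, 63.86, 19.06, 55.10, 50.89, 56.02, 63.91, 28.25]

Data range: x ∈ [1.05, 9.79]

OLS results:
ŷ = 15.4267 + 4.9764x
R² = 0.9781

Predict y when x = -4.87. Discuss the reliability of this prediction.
ŷ = -8.8084 (extrapolation — x = -4.87 lies outside [1.05, 9.79], so reliability is low).

Prediction calculation:
ŷ = 15.4267 + 4.9764 × (-4.87)
ŷ = -8.8084

Reliability:
- Data range: x ∈ [1.05, 9.79]
- Prediction point: x = -4.87 is 5.92 units below the observed range → this is EXTRAPOLATION, not interpolation

Why that matters here:
- There are no observations near this x to validate the fitted line there
- Real relationships often flatten, saturate, or turn nonlinear at extremes

A defensible statement: 'if the linear trend continued to x = -4.87, y would be about -8.8084' — the premise is untested.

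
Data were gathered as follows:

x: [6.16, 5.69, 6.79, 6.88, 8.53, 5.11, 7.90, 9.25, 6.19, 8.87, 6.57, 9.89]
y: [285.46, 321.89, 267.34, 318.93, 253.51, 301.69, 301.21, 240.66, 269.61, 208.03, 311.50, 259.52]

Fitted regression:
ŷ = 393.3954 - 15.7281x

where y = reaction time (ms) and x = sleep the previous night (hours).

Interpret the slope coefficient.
For each additional hour of sleep, predicted reaction time decreases by approximately 15.7281 ms.

β₁ = -15.7281 is the change in predicted reaction time (ms) per additional hour of sleep.

Interpretation:
- Sleep up by 1 hour → predicted reaction time decreases by 15.7281 ms
- The effect is assumed constant over the observed range of x (linearity)
- The slope describes association in these data, not necessarily a causal effect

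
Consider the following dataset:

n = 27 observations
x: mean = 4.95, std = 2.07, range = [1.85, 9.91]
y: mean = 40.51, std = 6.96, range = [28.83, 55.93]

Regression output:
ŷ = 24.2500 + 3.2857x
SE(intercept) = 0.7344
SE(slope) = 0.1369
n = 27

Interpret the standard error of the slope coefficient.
SE(slope) = 0.1369 measures the uncertainty in the estimated slope. The coefficient is estimated precisely (SE/|β̂₁| = 4.2%).

What SE measures:
- The standard error quantifies the sampling variability of the coefficient estimate
- It is the estimated standard deviation of β̂₁ across hypothetical repeated samples of the same size
- Smaller SE → more precise estimate

Relative precision:
- SE / |β̂₁| = 0.1369 / 3.2857 = 4.2%
- Rule of thumb (under 20%: precise; 20% to under 50%: moderately precise; 50% or more: imprecise) → precise

Link to the t-test: t = β̂₁ / SE(β̂₁) = 3.2857 / 0.1369 = 24.0007, the statistic for H₀: β₁ = 0.

What drives SE(β̂₁): larger n (here n = 27) → smaller SE; wider spread of x values → smaller SE.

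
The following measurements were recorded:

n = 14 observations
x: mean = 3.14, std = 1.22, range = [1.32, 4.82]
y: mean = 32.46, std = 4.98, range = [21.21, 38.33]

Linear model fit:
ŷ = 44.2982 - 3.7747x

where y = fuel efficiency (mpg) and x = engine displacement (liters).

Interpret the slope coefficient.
On average, fuel efficiency is about 3.7747 mpg lower for every extra liter of engine displacement.

The slope β₁ = -3.7747 gives the rate at which the fitted fuel efficiency changes with engine displacement.

Interpretation:
- Engine displacement up by 1 liter → predicted fuel efficiency decreases by 3.7747 mpg
- This is a linear approximation: the same per-unit change is assumed across the whole observed x range
- The sign (−) gives the direction; the magnitude 3.7747 gives the size of the effect per liter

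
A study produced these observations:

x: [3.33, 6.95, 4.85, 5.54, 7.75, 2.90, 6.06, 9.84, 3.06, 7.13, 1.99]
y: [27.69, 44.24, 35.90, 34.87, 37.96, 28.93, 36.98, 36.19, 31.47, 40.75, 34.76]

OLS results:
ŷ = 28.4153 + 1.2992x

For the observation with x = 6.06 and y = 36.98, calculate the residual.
Residual = 0.6915

The residual is the difference between the actual value and the predicted value:

Residual = y - ŷ

Step 1: Calculate predicted value
ŷ = 28.4153 + 1.2992 × 6.06
ŷ = 36.2885

Step 2: Calculate residual
Residual = 36.98 - 36.2885
Residual = 0.6915

The residual is positive, so the observed y = 36.98 sits above the regression line (the line underestimates it by 0.6915).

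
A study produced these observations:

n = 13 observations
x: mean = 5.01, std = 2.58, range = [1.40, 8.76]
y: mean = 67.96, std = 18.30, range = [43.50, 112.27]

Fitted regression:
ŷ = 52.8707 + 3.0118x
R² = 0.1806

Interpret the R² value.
The model explains 18.06% of the variance in y (R² = 0.1806), leaving 81.94% unexplained; the fit is weak.

The coefficient of determination R² is the fraction of the total variation in y that the fitted line accounts for.

Here R² = 0.1806:
- Explained: 18.06% of the variation in y
- Unexplained (residual): 100% − 18.06% = 81.94%
- Rule of thumb (below 0.3 weak; 0.3 to below 0.7 moderate; 0.7 and above strong) → weak

Equivalently, for simple linear regression R² = r², so |r| = √0.1806 ≈ 0.4250.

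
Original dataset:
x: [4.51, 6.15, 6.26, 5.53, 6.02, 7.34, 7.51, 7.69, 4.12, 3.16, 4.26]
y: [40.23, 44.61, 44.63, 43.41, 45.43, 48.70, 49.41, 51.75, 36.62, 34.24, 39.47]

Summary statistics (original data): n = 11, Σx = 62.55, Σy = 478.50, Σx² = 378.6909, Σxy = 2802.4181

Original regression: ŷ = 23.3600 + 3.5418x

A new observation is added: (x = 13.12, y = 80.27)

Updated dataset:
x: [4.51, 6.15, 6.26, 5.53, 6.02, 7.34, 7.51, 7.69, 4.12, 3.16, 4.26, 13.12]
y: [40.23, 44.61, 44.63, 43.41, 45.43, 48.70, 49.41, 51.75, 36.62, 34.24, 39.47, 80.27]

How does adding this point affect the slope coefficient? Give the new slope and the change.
The slope changes from 3.5418 to 4.5077 (change of +0.9659, or +27.3%).

x = 13.12 lies well outside the original x-range [3.16, 7.69] (x̄ ≈ 5.69), so this observation has high leverage and can move the slope substantially.

Step 1: Update the sums with the new point (n goes from 11 to 12)
Σx  = 62.55 + 13.12 = 75.67
Σy  = 478.50 + 80.27 = 558.77
Σx² = 378.6909 + 13.12² = 378.6909 + 172.1344 = 550.8253
Σxy = 2802.4181 + 13.12×80.27 = 2802.4181 + 1053.1424 = 3855.5605

Step 2: Recompute the slope with b₁ = (nΣxy − ΣxΣy) / (nΣx² − (Σx)²)
Numerator   = 12×3855.5605 − 75.67×558.77 = 46266.7260 − 42282.1259 = 3984.6001
Denominator = 12×550.8253 − 75.67² = 6609.9036 − 5725.9489 = 883.9547
b₁(new) = 3984.6001 / 883.9547 = 4.5077

(Same formula on the original sums: (11×2802.4181 − 62.55×478.50) / (11×378.6909 − 62.55²) = 896.4241 / 253.0974 = 3.5418, matching the given fit.)

Step 3: Change in slope
Δβ₁ = 4.5077 − 3.5418 = +0.9659
Relative change = +0.9659 / 3.5418 × 100% = +27.3%
→ the slope increases when the point is added.

A high-leverage point only changes the slope if it is off the original line; here y = 80.27 is above the original trend, so the slope increases.
In practice: examine leverage (hᵢ) and Cook's distance rather than deleting it automatically; refit with and without it and report both if conclusions differ.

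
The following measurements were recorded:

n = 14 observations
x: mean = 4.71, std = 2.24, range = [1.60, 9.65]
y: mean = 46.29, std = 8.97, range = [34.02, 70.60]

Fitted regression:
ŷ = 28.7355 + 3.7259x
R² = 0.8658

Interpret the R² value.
R² = 0.8658 means 86.58% of the variation in y is explained by the linear relationship with x. This indicates a strong fit.

R² = 1 − SS_res/SS_tot compares the residual scatter to the total scatter of y about its mean.

Here R² = 0.8658:
- Explained: 86.58% of the variation in y
- Unexplained (residual): 100% − 86.58% = 13.42%
- Rule of thumb (below 0.3 weak; 0.3 to below 0.7 moderate; 0.7 and above strong) → strong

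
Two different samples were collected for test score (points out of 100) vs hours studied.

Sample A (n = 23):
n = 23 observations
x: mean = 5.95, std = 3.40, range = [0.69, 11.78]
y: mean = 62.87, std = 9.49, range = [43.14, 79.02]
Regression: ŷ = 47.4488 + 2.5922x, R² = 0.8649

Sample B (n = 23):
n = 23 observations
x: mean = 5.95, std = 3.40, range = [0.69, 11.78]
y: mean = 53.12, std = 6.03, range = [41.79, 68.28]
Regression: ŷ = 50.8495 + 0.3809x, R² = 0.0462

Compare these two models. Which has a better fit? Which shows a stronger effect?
Model A has the better fit (R² = 0.8649 vs 0.0462). Model A shows the stronger effect (|β₁| = 2.5922 vs 0.3809).

Model Comparison:

Which explains more variance? (R²)
- Model A: R² = 0.8649 → 86.49% of variance in test score explained
- Model B: R² = 0.0462 → 4.62% of variance in test score explained
- 0.8649 > 0.0462 → Model A has the better fit

Which has the larger per-hour effect? (|β₁|)
- Model A: β₁ = 2.5922 → predicted test score rises 2.5922 points per additional hour of study time
- Model B: β₁ = 0.3809 → predicted test score rises 0.3809 points per additional hour of study time
- |2.5922| > |0.3809| → Model A shows the stronger marginal effect

Notes:
- The two samples could reflect different populations, time periods, or measurement quality.
- A better fit (higher R²) doesn't necessarily mean a more important relationship.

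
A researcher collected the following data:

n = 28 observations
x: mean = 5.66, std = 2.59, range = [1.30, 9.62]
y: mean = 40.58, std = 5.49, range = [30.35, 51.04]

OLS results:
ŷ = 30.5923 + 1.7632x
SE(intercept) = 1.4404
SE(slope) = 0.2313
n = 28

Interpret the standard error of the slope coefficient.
SE(slope) = 0.2313 measures the uncertainty in the estimated slope. The coefficient is estimated precisely (SE/|β̂₁| = 13.1%).

SE(β̂₁) = s / √Sxx, where s is the residual standard deviation and Sxx = Σ(x − x̄)². It is the yardstick for how far β̂₁ = 1.7632 could plausibly be from the true slope.

Relative precision:
- SE / |β̂₁| = 0.2313 / 1.7632 = 13.1%
- Rule of thumb (under 20%: precise; 20% to under 50%: moderately precise; 50% or more: imprecise) → precise

Link to the t-test: t = β̂₁ / SE(β̂₁) = 1.7632 / 0.2313 = 7.6230, the statistic for H₀: β₁ = 0.

What drives SE(β̂₁): larger n (here n = 28) → smaller SE; wider spread of x values → smaller SE; more residual scatter → larger SE.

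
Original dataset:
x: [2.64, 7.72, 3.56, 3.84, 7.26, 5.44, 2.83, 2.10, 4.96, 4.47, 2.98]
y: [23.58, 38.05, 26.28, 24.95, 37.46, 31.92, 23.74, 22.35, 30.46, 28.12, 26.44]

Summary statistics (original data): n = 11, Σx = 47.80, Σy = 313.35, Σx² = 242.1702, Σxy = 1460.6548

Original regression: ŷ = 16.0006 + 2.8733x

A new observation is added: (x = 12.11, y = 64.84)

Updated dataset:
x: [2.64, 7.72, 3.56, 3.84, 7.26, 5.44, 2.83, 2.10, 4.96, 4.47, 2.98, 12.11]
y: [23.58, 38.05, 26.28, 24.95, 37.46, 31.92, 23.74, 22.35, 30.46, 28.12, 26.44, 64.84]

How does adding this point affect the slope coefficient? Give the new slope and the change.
Adding the point moves β₁ from 2.8733 to 3.9874, i.e. it increases by 1.1141 (+38.8%).

The new point has HIGH LEVERAGE: x = 12.11 is far from the original mean x̄ = 47.80/11 ≈ 4.35 (original range [2.10, 7.72]).

Step 1: Update the sums with the new point (n goes from 11 to 12)
Σx  = 47.80 + 12.11 = 59.91
Σy  = 313.35 + 64.84 = 378.19
Σx² = 242.1702 + 12.11² = 242.1702 + 146.6521 = 388.8223
Σxy = 1460.6548 + 12.11×64.84 = 1460.6548 + 785.2124 = 2245.8672

Step 2: Recompute the slope with b₁ = (nΣxy − ΣxΣy) / (nΣx² − (Σx)²)
Numerator   = 12×2245.8672 − 59.91×378.19 = 26950.4064 − 22657.3629 = 4293.0435
Denominator = 12×388.8223 − 59.91² = 4665.8676 − 3589.2081 = 1076.6595
b₁(new) = 4293.0435 / 1076.6595 = 3.9874

(Same formula on the original sums: (11×1460.6548 − 47.80×313.35) / (11×242.1702 − 47.80²) = 1089.0728 / 379.0322 = 2.8733, matching the given fit.)

Step 3: Change in slope
Δβ₁ = 3.9874 − 2.8733 = +1.1141
Relative change = +1.1141 / 2.8733 × 100% = +38.8%
→ the slope increases when the point is added.

A high-leverage point only changes the slope if it is off the original line; here y = 64.84 is above the original trend, so the slope increases.
In practice: refit with and without it and report both if conclusions differ; examine leverage (hᵢ) and Cook's distance rather than deleting it automatically.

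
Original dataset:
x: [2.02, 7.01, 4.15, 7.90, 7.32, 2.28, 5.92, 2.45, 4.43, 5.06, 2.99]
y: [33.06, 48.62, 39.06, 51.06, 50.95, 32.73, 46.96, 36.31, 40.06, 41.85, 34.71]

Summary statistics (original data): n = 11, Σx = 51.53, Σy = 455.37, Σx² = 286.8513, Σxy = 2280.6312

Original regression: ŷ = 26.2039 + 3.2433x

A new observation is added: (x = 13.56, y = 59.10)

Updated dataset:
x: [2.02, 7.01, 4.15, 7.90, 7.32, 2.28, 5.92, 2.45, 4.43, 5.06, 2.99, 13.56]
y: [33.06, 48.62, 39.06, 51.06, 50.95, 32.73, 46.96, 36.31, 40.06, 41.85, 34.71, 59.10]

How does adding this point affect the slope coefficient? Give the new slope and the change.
New slope β₁ = 2.4770 versus 3.2433 before: a change of -0.7663 (-23.6%).

x = 13.56 lies well outside the original x-range [2.02, 7.90] (x̄ ≈ 4.68), so this observation has high leverage and can move the slope substantially.

Step 1: Update the sums with the new point (n goes from 11 to 12)
Σx  = 51.53 + 13.56 = 65.09
Σy  = 455.37 + 59.10 = 514.47
Σx² = 286.8513 + 13.56² = 286.8513 + 183.8736 = 470.7249
Σxy = 2280.6312 + 13.56×59.10 = 2280.6312 + 801.3960 = 3082.0272

Step 2: Recompute the slope with b₁ = (nΣxy − ΣxΣy) / (nΣx² − (Σx)²)
Numerator   = 12×3082.0272 − 65.09×514.47 = 36984.3264 − 33486.8523 = 3497.4741
Denominator = 12×470.7249 − 65.09² = 5648.6988 − 4236.7081 = 1411.9907
b₁(new) = 3497.4741 / 1411.9907 = 2.4770

(Same formula on the original sums: (11×2280.6312 − 51.53×455.37) / (11×286.8513 − 51.53²) = 1621.7271 / 500.0234 = 3.2433, matching the given fit.)

Step 3: Change in slope
Δβ₁ = 2.4770 − 3.2433 = -0.7663
Relative change = -0.7663 / 3.2433 × 100% = -23.6%
→ the slope decreases when the point is added.

Because the point sits below the extension of the original line at a high-leverage x, it tilts the fit down.
In practice: investigate whether it comes from the same population as the rest of the sample; refit with and without it and report both if conclusions differ.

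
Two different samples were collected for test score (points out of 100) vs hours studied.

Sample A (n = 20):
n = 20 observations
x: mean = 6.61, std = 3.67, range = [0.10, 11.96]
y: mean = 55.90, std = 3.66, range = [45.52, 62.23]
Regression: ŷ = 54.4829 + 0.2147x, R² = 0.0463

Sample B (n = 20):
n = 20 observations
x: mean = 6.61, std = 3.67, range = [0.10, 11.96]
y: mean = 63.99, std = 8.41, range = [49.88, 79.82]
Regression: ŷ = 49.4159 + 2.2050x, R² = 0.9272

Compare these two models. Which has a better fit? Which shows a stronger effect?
Model B has the better fit (R² = 0.9272 vs 0.0463). Model B shows the stronger effect (|β₁| = 2.2050 vs 0.2147).

Model Comparison:

Fit — compare R²:
- Model A: R² = 0.0463 → 4.63% of variance in test score explained
- Model B: R² = 0.9272 → 92.72% of variance in test score explained
- 0.9272 > 0.0463 → Model B has the better fit

Effect size (slope magnitude):
- Model A: β₁ = 0.2147 → predicted test score rises 0.2147 points per additional hour of study time
- Model B: β₁ = 2.2050 → predicted test score rises 2.2050 points per additional hour of study time
- |0.2147| < |2.2050| → Model B shows the stronger marginal effect

Note: The two samples could reflect different populations, time periods, or measurement quality.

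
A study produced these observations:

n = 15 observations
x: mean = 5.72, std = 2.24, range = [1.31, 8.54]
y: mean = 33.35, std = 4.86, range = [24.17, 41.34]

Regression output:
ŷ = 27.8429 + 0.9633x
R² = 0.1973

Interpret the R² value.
R² = 0.1973 means 19.73% of the variation in y is explained by the linear relationship with x. This indicates a weak fit.

The coefficient of determination R² is the fraction of the total variation in y that the fitted line accounts for.

Here R² = 0.1973:
- Explained: 19.73% of the variation in y
- Unexplained (residual): 100% − 19.73% = 80.27%
- Rule of thumb (below 0.3 weak; 0.3 to below 0.7 moderate; 0.7 and above strong) → weak

Equivalently, for simple linear regression R² = r², so |r| = √0.1973 ≈ 0.4442.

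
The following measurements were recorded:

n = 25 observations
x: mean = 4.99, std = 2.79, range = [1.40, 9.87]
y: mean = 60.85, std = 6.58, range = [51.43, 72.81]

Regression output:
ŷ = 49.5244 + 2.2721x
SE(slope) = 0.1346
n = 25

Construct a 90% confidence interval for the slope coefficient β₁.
The 90% CI for β₁ is (2.0414, 2.5028)

Confidence interval for the slope:

The 90% CI for β₁ is: β̂₁ ± t*(α/2, n-2) × SE(β̂₁)

Step 1: Find critical t-value
- Confidence level = 0.9
- Degrees of freedom = n - 2 = 25 - 2 = 23
- t*(α/2, 23) = 1.7139

Step 2: Calculate margin of error
Margin = 1.7139 × 0.1346 = 0.2307

Step 3: Construct interval
CI = 2.2721 ± 0.2307
CI = (2.0414, 2.5028)

Interpretation: each one-unit increase in x is associated with a change in mean y of between 2.0414 and 2.5028, with 90% confidence.
Both endpoints are positive, so the data support a genuinely positive slope at this confidence level.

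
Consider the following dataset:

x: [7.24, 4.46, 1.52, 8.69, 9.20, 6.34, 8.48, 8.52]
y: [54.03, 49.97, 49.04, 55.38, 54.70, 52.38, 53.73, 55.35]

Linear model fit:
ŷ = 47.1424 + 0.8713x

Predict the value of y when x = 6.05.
ŷ = 52.4138

To predict y for x = 6.05, substitute into the regression equation:

ŷ = 47.1424 + 0.8713 × 6.05
ŷ = 47.1424 + 5.2714
ŷ = 52.4138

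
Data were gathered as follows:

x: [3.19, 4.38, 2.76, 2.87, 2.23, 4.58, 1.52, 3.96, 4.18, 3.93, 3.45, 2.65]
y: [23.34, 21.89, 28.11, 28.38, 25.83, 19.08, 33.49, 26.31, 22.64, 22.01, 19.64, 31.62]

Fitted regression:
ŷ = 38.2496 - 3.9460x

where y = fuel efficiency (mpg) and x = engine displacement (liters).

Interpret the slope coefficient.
For each additional liter of engine displacement, predicted fuel efficiency decreases by approximately 3.9460 mpg.

The slope coefficient β₁ = -3.9460 represents the marginal effect of engine displacement on fuel efficiency.

Interpretation:
- Engine displacement up by 1 liter → predicted fuel efficiency decreases by 3.9460 mpg
- The effect is assumed constant over the observed range of x (linearity)

(β₀ = 38.2496 is the fitted value at x = 0 and is not part of the slope interpretation.)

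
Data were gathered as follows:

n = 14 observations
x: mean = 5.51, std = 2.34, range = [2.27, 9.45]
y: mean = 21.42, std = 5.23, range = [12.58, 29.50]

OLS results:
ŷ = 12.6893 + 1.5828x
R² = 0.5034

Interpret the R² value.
R² = 0.5034 means 50.34% of the variation in y is explained by the linear relationship with x. This indicates a moderate fit.

R² (coefficient of determination) measures the proportion of variance in y explained by the regression model.

Here R² = 0.5034:
- Explained: 50.34% of the variation in y
- Unexplained (residual): 100% − 50.34% = 49.66%
- Rule of thumb (below 0.3 weak; 0.3 to below 0.7 moderate; 0.7 and above strong) → moderate

Note: R² says nothing about causation, and a high R² does not by itself mean the linear form is appropriate — check the residuals.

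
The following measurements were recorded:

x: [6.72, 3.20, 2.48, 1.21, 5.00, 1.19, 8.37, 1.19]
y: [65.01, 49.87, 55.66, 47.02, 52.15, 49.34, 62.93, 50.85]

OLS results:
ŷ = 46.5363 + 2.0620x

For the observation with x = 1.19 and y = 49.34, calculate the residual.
Residual = 0.3499

The residual is the difference between the actual value and the predicted value:

Residual = y - ŷ

Step 1: Calculate predicted value
ŷ = 46.5363 + 2.0620 × 1.19
ŷ = 48.9901

Step 2: Calculate residual
Residual = 49.34 - 48.9901
Residual = 0.3499

Interpretation: the model underestimates the actual value by 0.3499 at this point (positive residual → observation lies above the fitted line).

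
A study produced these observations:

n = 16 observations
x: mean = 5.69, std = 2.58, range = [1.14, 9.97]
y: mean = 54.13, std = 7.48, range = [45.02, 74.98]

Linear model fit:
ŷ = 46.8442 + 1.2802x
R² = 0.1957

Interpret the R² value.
The model explains 19.57% of the variance in y (R² = 0.1957), leaving 80.43% unexplained; the fit is weak.

R² (coefficient of determination) measures the proportion of variance in y explained by the regression model.

Here R² = 0.1957:
- Explained: 19.57% of the variation in y
- Unexplained (residual): 100% − 19.57% = 80.43%
- Rule of thumb (below 0.3 weak; 0.3 to below 0.7 moderate; 0.7 and above strong) → weak

Note: R² never decreases when predictors are added, so it should not be used alone to compare models of different size.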